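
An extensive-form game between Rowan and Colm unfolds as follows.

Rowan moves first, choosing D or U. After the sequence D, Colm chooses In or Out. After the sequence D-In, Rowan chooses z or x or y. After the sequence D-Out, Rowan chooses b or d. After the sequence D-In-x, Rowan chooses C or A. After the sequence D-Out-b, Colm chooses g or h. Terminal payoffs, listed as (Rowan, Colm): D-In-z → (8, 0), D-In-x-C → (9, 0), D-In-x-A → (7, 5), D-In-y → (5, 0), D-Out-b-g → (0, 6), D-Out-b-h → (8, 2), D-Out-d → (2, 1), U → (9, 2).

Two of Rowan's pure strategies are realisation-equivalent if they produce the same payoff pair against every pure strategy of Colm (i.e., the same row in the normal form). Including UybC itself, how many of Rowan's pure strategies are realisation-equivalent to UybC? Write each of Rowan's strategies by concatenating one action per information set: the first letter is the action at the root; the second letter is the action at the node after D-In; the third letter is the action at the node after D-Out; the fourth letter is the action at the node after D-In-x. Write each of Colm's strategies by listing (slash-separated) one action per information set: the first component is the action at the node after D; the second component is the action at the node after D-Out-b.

Row for UybC (columns In/g, In/h, Out/g, Out/h): (9,2) (9,2) (9,2) (9,2).
Under UybC, Rowan's choice at the node after D-In and at the node after D-Out and at the node after D-In-x can never be reached regardless of what Colm does, so varying those choices leaves every outcome unchanged.
Holding the reachable choices fixed and varying the unreachable ones freely already gives 3 × 2 × 2 = 12 equivalent strategies.
No other strategy reproduces this row, so those 12 are the full class: UzbC, UzbA, UzdC, UzdA, UxbC, UxbA, UxdC, UxdA, UybC, UybA, UydC, UydA.

12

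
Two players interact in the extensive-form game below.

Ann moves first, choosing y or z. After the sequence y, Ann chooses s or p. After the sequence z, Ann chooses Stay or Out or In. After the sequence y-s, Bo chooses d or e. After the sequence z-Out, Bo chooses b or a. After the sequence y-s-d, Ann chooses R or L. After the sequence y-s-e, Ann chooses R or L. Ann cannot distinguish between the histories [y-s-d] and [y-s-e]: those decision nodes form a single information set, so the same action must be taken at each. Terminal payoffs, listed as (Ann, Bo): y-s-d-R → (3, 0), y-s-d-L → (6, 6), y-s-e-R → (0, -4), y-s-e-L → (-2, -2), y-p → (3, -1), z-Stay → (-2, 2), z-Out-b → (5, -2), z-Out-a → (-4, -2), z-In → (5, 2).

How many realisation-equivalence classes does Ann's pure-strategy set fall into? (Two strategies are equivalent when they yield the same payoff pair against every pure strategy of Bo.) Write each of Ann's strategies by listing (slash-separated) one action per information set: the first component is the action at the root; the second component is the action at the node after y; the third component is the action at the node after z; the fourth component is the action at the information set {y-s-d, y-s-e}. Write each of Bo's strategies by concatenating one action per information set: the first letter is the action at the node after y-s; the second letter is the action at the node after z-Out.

6

Ann has 24 pure strategies: y/s/Stay/R, y/s/Stay/L, y/s/Out/R, y/s/Out/L, y/s/In/R, y/s/In/L, y/p/Stay/R, y/p/Stay/L, y/p/Out/R, y/p/Out/L, y/p/In/R, y/p/In/L, z/s/Stay/R, z/s/Stay/L, z/s/Out/R, z/s/Out/L, z/s/In/R, z/s/In/L, z/p/Stay/R, z/p/Stay/L, z/p/Out/R, z/p/Out/L, z/p/In/R, z/p/In/L. Columns: db, da, eb, ea.
{y/s/Stay/R, y/s/Out/R, y/s/In/R} → row (3,0) (3,0) (0,-4) (0,-4)
{y/s/Stay/L, y/s/Out/L, y/s/In/L} → row (6,6) (6,6) (-2,-2) (-2,-2)
{y/p/Stay/R, y/p/Stay/L, y/p/Out/R, y/p/Out/L, y/p/In/R, y/p/In/L} → row (3,-1) (3,-1) (3,-1) (3,-1)
{z/s/Stay/R, z/s/Stay/L, z/p/Stay/R, z/p/Stay/L} → row (-2,2) (-2,2) (-2,2) (-2,2)
{z/s/Out/R, z/s/Out/L, z/p/Out/R, z/p/Out/L} → row (5,-2) (-4,-2) (5,-2) (-4,-2)
{z/s/In/R, z/s/In/L, z/p/In/R, z/p/In/L} → row (5,2) (5,2) (5,2) (5,2)
That's 6 distinct rows out of 24 strategies.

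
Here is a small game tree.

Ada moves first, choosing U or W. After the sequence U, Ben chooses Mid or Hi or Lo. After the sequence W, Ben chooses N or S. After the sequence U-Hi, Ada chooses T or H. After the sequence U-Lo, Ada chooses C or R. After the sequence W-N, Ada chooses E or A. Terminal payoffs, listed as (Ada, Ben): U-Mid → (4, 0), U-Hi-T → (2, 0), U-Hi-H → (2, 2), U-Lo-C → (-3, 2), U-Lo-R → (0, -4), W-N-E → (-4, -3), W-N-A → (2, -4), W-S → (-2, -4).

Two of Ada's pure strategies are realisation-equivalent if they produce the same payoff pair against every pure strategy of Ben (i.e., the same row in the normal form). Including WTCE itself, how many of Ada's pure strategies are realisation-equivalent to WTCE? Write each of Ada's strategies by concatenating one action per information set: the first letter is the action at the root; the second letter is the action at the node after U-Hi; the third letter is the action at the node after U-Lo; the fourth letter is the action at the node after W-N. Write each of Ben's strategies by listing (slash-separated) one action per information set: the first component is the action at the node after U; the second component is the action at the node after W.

Row for WTCE (columns Mid/N, Mid/S, Hi/N, Hi/S, Lo/N, Lo/S): (-4,-3) (-2,-4) (-4,-3) (-2,-4) (-4,-3) (-2,-4).
Under WTCE, Ada's choice at the node after U-Hi and at the node after U-Lo can never be reached regardless of what Ben does, so varying those choices leaves every outcome unchanged.
Holding the reachable choices fixed and varying the unreachable ones freely already gives 2 × 2 = 4 equivalent strategies.
No other strategy reproduces this row, so those 4 are the full class: WTCE, WTRE, WHCE, WHRE.

4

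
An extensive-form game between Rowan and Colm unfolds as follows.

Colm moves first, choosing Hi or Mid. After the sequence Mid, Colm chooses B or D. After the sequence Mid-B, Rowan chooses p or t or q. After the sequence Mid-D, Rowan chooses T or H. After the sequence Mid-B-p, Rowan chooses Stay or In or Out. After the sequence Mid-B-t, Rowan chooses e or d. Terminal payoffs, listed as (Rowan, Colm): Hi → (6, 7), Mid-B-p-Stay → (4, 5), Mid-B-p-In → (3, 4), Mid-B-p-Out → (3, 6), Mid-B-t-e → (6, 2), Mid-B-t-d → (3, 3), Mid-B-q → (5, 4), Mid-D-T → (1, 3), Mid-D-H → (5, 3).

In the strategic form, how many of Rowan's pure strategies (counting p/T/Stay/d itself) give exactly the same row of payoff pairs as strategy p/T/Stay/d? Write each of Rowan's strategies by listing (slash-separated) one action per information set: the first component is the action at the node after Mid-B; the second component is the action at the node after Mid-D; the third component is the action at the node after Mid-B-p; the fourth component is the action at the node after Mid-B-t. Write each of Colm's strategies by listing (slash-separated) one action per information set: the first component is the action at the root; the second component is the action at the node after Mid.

2

Row for p/T/Stay/d (columns Hi/B, Hi/D, Mid/B, Mid/D): (6,7) (6,7) (4,5) (1,3).
Under p/T/Stay/d, Rowan's choice at the node after Mid-B-t can never be reached regardless of what Colm does, so varying those choices leaves every outcome unchanged.
Holding the reachable choices fixed and varying the unreachable one freely already gives 2 equivalent strategies.
No other strategy reproduces this row, so those 2 are the full class: p/T/Stay/e, p/T/Stay/d.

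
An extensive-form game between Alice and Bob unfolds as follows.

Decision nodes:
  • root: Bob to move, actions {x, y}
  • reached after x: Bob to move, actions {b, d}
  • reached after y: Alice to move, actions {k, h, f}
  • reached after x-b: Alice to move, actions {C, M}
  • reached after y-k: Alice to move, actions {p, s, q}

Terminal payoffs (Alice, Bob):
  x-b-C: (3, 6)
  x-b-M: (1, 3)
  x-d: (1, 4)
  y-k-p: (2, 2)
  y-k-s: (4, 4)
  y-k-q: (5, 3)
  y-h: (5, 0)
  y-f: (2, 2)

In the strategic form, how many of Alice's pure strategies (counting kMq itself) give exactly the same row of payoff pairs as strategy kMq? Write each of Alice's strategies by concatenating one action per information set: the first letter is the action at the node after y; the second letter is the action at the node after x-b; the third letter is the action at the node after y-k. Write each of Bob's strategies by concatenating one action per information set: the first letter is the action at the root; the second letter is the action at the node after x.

Row for kMq (columns xb, xd, yb, yd): (1,3) (1,4) (5,3) (5,3).
Every one of Alice's information sets is on the play path for some reply by Bob when Alice follows kMq.
Changing the action at any of them therefore changes at least one column, so only kMq itself gives this row.

1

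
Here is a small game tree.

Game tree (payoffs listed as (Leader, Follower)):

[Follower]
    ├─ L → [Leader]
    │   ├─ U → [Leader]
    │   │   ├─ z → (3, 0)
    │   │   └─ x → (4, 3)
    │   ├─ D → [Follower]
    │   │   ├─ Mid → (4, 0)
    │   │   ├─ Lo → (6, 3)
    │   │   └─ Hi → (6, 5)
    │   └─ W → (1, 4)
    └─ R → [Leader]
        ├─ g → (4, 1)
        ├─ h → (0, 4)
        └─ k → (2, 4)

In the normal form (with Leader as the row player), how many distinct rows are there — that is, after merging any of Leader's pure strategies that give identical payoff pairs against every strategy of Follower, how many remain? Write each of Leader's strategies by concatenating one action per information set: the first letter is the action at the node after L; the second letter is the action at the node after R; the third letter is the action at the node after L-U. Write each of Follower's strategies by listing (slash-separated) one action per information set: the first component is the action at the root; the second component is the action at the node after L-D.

12

Leader has 18 pure strategies: Ugz, Ugx, Uhz, Uhx, Ukz, Ukx, Dgz, Dgx, Dhz, Dhx, Dkz, Dkx, Wgz, Wgx, Whz, Whx, Wkz, Wkx. Columns: L/Mid, L/Lo, L/Hi, R/Mid, R/Lo, R/Hi.
{Ugz} → row (3,0) (3,0) (3,0) (4,1) (4,1) (4,1)
{Ugx} → row (4,3) (4,3) (4,3) (4,1) (4,1) (4,1)
{Uhz} → row (3,0) (3,0) (3,0) (0,4) (0,4) (0,4)
{Uhx} → row (4,3) (4,3) (4,3) (0,4) (0,4) (0,4)
{Ukz} → row (3,0) (3,0) (3,0) (2,4) (2,4) (2,4)
{Ukx} → row (4,3) (4,3) (4,3) (2,4) (2,4) (2,4)
{Dgz, Dgx} → row (4,0) (6,3) (6,5) (4,1) (4,1) (4,1)
{Dhz, Dhx} → row (4,0) (6,3) (6,5) (0,4) (0,4) (0,4)
{Dkz, Dkx} → row (4,0) (6,3) (6,5) (2,4) (2,4) (2,4)
{Wgz, Wgx} → row (1,4) (1,4) (1,4) (4,1) (4,1) (4,1)
{Whz, Whx} → row (1,4) (1,4) (1,4) (0,4) (0,4) (0,4)
{Wkz, Wkx} → row (1,4) (1,4) (1,4) (2,4) (2,4) (2,4)
That's 12 distinct rows out of 18 strategies.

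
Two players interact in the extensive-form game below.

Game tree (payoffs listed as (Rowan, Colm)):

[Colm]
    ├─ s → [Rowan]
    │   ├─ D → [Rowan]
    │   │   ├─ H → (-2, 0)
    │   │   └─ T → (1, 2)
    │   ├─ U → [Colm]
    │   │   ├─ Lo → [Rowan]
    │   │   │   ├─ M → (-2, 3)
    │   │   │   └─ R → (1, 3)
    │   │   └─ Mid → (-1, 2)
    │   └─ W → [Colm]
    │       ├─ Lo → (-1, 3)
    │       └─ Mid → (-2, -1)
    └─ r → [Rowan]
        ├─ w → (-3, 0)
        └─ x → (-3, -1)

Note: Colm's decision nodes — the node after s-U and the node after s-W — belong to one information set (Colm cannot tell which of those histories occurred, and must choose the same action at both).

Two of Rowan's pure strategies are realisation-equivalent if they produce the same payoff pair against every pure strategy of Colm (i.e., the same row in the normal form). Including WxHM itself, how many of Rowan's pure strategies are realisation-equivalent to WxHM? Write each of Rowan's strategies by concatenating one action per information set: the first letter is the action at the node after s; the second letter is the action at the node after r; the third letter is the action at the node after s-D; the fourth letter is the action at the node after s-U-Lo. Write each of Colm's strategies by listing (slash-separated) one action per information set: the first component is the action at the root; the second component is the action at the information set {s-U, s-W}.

Row for WxHM (columns s/Lo, s/Mid, r/Lo, r/Mid): (-1,3) (-2,-1) (-3,-1) (-3,-1).
Under WxHM, Rowan's choice at the node after s-D and at the node after s-U-Lo can never be reached regardless of what Colm does, so varying those choices leaves every outcome unchanged.
Holding the reachable choices fixed and varying the unreachable ones freely already gives 2 × 2 = 4 equivalent strategies.
No other strategy reproduces this row, so those 4 are the full class: WxHM, WxHR, WxTM, WxTR.

4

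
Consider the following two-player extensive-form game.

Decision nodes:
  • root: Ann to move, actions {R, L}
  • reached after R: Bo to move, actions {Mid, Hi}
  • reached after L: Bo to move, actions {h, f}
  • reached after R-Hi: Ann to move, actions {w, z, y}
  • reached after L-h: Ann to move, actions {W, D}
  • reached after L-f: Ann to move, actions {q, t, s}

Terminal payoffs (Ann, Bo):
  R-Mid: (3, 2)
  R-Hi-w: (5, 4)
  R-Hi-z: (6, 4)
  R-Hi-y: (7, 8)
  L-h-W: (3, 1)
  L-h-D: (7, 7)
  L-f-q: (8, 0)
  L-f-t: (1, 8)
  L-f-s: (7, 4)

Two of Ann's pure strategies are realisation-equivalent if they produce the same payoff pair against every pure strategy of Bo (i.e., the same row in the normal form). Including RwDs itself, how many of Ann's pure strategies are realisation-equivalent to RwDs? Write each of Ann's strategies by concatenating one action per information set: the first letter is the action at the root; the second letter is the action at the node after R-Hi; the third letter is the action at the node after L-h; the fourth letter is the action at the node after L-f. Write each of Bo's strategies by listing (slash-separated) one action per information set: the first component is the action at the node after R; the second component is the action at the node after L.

Row for RwDs (columns Mid/h, Mid/f, Hi/h, Hi/f): (3,2) (3,2) (5,4) (5,4).
Under RwDs, Ann's choice at the node after L-h and at the node after L-f can never be reached regardless of what Bo does, so varying those choices leaves every outcome unchanged.
Holding the reachable choices fixed and varying the unreachable ones freely already gives 2 × 3 = 6 equivalent strategies.
No other strategy reproduces this row, so those 6 are the full class: RwWq, RwWt, RwWs, RwDq, RwDt, RwDs.

6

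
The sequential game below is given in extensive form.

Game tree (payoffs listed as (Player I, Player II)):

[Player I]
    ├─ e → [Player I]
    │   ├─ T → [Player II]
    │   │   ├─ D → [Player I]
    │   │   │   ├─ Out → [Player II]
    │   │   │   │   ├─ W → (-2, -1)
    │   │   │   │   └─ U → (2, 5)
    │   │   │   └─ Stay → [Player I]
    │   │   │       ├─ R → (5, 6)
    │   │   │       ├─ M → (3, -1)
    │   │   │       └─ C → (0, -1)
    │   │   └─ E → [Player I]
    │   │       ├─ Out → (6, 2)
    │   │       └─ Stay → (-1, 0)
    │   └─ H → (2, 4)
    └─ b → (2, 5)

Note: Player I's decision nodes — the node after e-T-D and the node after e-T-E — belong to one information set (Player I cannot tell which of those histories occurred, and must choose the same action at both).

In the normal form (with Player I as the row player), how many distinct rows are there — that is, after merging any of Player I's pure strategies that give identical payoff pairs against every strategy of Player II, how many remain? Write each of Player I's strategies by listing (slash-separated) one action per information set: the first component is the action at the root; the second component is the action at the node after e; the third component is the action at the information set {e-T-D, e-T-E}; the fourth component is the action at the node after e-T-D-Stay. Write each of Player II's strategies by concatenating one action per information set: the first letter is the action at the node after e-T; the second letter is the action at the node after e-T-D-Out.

6

Player I has 24 pure strategies: e/T/Out/R, e/T/Out/M, e/T/Out/C, e/T/Stay/R, e/T/Stay/M, e/T/Stay/C, e/H/Out/R, e/H/Out/M, e/H/Out/C, e/H/Stay/R, e/H/Stay/M, e/H/Stay/C, b/T/Out/R, b/T/Out/M, b/T/Out/C, b/T/Stay/R, b/T/Stay/M, b/T/Stay/C, b/H/Out/R, b/H/Out/M, b/H/Out/C, b/H/Stay/R, b/H/Stay/M, b/H/Stay/C. Columns: DW, DU, EW, EU.
{e/T/Out/R, e/T/Out/M, e/T/Out/C} → row (-2,-1) (2,5) (6,2) (6,2)
{e/T/Stay/R} → row (5,6) (5,6) (-1,0) (-1,0)
{e/T/Stay/M} → row (3,-1) (3,-1) (-1,0) (-1,0)
{e/T/Stay/C} → row (0,-1) (0,-1) (-1,0) (-1,0)
{e/H/Out/R, e/H/Out/M, e/H/Out/C, e/H/Stay/R, e/H/Stay/M, e/H/Stay/C} → row (2,4) (2,4) (2,4) (2,4)
{b/T/Out/R, b/T/Out/M, b/T/Out/C, b/T/Stay/R, b/T/Stay/M, b/T/Stay/C, b/H/Out/R, b/H/Out/M, b/H/Out/C, b/H/Stay/R, b/H/Stay/M, b/H/Stay/C} → row (2,5) (2,5) (2,5) (2,5)
That's 6 distinct rows out of 24 strategies.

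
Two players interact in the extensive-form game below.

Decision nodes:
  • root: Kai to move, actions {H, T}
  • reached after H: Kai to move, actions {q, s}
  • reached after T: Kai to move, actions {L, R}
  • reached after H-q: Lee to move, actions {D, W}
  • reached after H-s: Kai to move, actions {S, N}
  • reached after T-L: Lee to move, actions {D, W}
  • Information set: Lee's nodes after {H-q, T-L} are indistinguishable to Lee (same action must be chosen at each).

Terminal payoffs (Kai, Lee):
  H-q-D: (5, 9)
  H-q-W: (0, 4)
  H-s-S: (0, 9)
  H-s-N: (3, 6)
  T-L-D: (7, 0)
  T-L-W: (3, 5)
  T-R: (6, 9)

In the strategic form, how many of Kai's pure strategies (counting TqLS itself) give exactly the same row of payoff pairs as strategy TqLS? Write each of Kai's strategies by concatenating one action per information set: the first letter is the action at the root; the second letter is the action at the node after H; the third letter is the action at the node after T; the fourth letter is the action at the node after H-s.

Row for TqLS (columns D, W): (7,0) (3,5).
Under TqLS, Kai's choice at the node after H and at the node after H-s can never be reached regardless of what Lee does, so varying those choices leaves every outcome unchanged.
Holding the reachable choices fixed and varying the unreachable ones freely already gives 2 × 2 = 4 equivalent strategies.
No other strategy reproduces this row, so those 4 are the full class: TqLS, TqLN, TsLS, TsLN.

4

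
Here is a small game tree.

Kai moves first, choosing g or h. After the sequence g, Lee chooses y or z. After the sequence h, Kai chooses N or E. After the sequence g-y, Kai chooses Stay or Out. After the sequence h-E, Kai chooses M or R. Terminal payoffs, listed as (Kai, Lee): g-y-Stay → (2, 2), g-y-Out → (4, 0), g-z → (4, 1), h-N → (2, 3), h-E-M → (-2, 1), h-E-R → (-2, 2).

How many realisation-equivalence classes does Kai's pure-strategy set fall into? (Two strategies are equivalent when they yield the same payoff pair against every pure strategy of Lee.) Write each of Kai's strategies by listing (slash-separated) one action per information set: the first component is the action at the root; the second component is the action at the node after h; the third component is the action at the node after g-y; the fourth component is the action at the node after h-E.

5

Kai has 16 pure strategies: g/N/Stay/M, g/N/Stay/R, g/N/Out/M, g/N/Out/R, g/E/Stay/M, g/E/Stay/R, g/E/Out/M, g/E/Out/R, h/N/Stay/M, h/N/Stay/R, h/N/Out/M, h/N/Out/R, h/E/Stay/M, h/E/Stay/R, h/E/Out/M, h/E/Out/R. Columns: y, z.
{g/N/Stay/M, g/N/Stay/R, g/E/Stay/M, g/E/Stay/R} → row (2,2) (4,1)
{g/N/Out/M, g/N/Out/R, g/E/Out/M, g/E/Out/R} → row (4,0) (4,1)
{h/N/Stay/M, h/N/Stay/R, h/N/Out/M, h/N/Out/R} → row (2,3) (2,3)
{h/E/Stay/M, h/E/Out/M} → row (-2,1) (-2,1)
{h/E/Stay/R, h/E/Out/R} → row (-2,2) (-2,2)
That's 5 distinct rows out of 16 strategies.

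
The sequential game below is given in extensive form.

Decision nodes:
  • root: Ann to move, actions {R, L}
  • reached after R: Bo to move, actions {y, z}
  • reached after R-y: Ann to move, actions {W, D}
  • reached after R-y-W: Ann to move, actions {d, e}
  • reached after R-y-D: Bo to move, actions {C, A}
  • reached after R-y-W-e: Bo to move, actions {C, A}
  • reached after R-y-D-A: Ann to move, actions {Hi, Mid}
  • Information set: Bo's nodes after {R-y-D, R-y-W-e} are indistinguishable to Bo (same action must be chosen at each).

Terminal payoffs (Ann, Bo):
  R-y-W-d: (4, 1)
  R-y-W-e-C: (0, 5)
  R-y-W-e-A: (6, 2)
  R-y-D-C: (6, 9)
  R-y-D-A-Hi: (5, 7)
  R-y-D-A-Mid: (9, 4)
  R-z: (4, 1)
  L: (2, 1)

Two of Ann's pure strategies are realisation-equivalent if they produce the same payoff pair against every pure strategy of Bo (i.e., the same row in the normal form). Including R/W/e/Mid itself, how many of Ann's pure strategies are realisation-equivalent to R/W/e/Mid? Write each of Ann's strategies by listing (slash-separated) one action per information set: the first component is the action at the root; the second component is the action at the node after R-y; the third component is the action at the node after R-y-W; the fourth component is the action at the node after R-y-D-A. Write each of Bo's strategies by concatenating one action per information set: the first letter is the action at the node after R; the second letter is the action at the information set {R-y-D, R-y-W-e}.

2

Row for R/W/e/Mid (columns yC, yA, zC, zA): (0,5) (6,2) (4,1) (4,1).
Under R/W/e/Mid, Ann's choice at the node after R-y-D-A can never be reached regardless of what Bo does, so varying those choices leaves every outcome unchanged.
Holding the reachable choices fixed and varying the unreachable one freely already gives 2 equivalent strategies.
No other strategy reproduces this row, so those 2 are the full class: R/W/e/Hi, R/W/e/Mid.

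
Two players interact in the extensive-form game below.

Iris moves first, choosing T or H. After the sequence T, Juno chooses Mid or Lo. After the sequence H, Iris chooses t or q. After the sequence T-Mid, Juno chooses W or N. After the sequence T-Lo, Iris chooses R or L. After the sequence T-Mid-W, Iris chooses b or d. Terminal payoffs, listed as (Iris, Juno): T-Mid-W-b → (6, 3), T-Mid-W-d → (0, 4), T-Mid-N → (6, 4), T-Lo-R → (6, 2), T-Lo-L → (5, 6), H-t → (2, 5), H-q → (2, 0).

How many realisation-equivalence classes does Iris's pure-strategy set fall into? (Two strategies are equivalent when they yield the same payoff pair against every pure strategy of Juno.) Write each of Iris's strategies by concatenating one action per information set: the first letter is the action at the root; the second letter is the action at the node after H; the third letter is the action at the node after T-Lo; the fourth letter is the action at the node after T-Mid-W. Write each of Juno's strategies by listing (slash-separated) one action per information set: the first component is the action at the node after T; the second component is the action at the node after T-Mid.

Iris has 16 pure strategies: TtRb, TtRd, TtLb, TtLd, TqRb, TqRd, TqLb, TqLd, HtRb, HtRd, HtLb, HtLd, HqRb, HqRd, HqLb, HqLd. Columns: Mid/W, Mid/N, Lo/W, Lo/N.
{TtRb, TqRb} → row (6,3) (6,4) (6,2) (6,2)
{TtRd, TqRd} → row (0,4) (6,4) (6,2) (6,2)
{TtLb, TqLb} → row (6,3) (6,4) (5,6) (5,6)
{TtLd, TqLd} → row (0,4) (6,4) (5,6) (5,6)
{HtRb, HtRd, HtLb, HtLd} → row (2,5) (2,5) (2,5) (2,5)
{HqRb, HqRd, HqLb, HqLd} → row (2,0) (2,0) (2,0) (2,0)
That's 6 distinct rows out of 16 strategies.

6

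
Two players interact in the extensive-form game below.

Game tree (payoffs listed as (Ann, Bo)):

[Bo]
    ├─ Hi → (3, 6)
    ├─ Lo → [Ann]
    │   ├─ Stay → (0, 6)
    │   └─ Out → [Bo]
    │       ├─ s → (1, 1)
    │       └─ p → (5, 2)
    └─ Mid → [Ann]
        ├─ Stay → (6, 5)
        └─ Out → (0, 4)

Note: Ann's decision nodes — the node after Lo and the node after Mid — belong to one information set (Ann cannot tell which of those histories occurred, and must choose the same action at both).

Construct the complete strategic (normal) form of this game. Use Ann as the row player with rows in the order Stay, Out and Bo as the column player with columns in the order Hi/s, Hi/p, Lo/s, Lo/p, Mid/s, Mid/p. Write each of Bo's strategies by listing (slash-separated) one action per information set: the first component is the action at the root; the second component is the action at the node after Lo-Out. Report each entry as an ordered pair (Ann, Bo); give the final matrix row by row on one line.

Stay: (3,6) (3,6) (0,6) (0,6) (6,5) (6,5) | Out: (3,6) (3,6) (1,1) (5,2) (0,4) (0,4)

         Hi/s     Hi/p     Lo/s     Lo/p    Mid/s    Mid/p
Stay    (3,6)    (3,6)    (0,6)    (0,6)    (6,5)    (6,5)
 Out    (3,6)    (3,6)    (1,1)    (5,2)    (0,4)    (0,4)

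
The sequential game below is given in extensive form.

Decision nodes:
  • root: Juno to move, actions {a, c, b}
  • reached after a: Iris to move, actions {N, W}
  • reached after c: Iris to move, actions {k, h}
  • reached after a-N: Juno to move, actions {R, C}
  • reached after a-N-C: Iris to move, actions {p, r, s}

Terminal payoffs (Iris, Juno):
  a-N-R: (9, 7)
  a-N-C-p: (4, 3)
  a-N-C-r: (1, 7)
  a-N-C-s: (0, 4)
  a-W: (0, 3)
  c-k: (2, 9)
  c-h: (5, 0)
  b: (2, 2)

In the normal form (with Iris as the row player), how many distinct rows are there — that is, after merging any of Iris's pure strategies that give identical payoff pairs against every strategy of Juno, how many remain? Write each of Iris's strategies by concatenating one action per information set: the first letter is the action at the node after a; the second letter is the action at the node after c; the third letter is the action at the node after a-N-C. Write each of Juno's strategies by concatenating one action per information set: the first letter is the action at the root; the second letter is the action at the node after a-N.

Iris has 12 pure strategies: Nkp, Nkr, Nks, Nhp, Nhr, Nhs, Wkp, Wkr, Wks, Whp, Whr, Whs. Columns: aR, aC, cR, cC, bR, bC.
{Nkp} → row (9,7) (4,3) (2,9) (2,9) (2,2) (2,2)
{Nkr} → row (9,7) (1,7) (2,9) (2,9) (2,2) (2,2)
{Nks} → row (9,7) (0,4) (2,9) (2,9) (2,2) (2,2)
{Nhp} → row (9,7) (4,3) (5,0) (5,0) (2,2) (2,2)
{Nhr} → row (9,7) (1,7) (5,0) (5,0) (2,2) (2,2)
{Nhs} → row (9,7) (0,4) (5,0) (5,0) (2,2) (2,2)
{Wkp, Wkr, Wks} → row (0,3) (0,3) (2,9) (2,9) (2,2) (2,2)
{Whp, Whr, Whs} → row (0,3) (0,3) (5,0) (5,0) (2,2) (2,2)
That's 8 distinct rows out of 12 strategies.

8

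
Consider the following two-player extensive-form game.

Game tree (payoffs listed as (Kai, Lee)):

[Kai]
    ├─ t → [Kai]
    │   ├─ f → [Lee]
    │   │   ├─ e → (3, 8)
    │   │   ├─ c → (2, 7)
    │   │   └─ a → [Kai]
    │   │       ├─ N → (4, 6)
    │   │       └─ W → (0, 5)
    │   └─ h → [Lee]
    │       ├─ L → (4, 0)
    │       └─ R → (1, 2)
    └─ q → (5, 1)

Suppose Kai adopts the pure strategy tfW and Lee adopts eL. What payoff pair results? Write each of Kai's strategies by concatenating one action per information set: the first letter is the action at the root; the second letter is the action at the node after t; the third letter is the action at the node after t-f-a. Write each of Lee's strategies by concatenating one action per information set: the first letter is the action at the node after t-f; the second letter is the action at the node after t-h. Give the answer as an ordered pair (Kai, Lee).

(3, 8)

Trace the play path from the root:
  Kai plays t
  Kai plays f at [t]
  Lee plays e at [t-f]
→ terminal payoff (3, 8).
(Kai's choice at the node after t-f-a is never reached on this path, so it doesn't affect the outcome.)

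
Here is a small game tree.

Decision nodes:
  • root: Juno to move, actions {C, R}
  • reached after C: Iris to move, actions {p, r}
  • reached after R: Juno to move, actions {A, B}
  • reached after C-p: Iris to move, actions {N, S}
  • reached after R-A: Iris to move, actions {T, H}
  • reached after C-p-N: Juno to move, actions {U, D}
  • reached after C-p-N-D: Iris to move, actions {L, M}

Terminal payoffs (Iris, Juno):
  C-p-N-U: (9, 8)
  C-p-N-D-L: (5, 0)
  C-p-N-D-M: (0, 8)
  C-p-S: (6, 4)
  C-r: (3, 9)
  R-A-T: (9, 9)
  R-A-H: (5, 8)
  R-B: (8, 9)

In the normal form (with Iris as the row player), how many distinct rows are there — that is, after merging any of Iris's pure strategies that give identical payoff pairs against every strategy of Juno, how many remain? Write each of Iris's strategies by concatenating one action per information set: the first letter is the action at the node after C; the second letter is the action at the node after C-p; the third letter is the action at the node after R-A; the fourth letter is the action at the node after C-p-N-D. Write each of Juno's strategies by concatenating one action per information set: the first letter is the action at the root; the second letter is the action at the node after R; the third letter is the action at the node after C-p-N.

8

Iris has 16 pure strategies: pNTL, pNTM, pNHL, pNHM, pSTL, pSTM, pSHL, pSHM, rNTL, rNTM, rNHL, rNHM, rSTL, rSTM, rSHL, rSHM. Columns: CAU, CAD, CBU, CBD, RAU, RAD, RBU, RBD.
{pNTL} → row (9,8) (5,0) (9,8) (5,0) (9,9) (9,9) (8,9) (8,9)
{pNTM} → row (9,8) (0,8) (9,8) (0,8) (9,9) (9,9) (8,9) (8,9)
{pNHL} → row (9,8) (5,0) (9,8) (5,0) (5,8) (5,8) (8,9) (8,9)
{pNHM} → row (9,8) (0,8) (9,8) (0,8) (5,8) (5,8) (8,9) (8,9)
{pSTL, pSTM} → row (6,4) (6,4) (6,4) (6,4) (9,9) (9,9) (8,9) (8,9)
{pSHL, pSHM} → row (6,4) (6,4) (6,4) (6,4) (5,8) (5,8) (8,9) (8,9)
{rNTL, rNTM, rSTL, rSTM} → row (3,9) (3,9) (3,9) (3,9) (9,9) (9,9) (8,9) (8,9)
{rNHL, rNHM, rSHL, rSHM} → row (3,9) (3,9) (3,9) (3,9) (5,8) (5,8) (8,9) (8,9)
That's 8 distinct rows out of 16 strategies.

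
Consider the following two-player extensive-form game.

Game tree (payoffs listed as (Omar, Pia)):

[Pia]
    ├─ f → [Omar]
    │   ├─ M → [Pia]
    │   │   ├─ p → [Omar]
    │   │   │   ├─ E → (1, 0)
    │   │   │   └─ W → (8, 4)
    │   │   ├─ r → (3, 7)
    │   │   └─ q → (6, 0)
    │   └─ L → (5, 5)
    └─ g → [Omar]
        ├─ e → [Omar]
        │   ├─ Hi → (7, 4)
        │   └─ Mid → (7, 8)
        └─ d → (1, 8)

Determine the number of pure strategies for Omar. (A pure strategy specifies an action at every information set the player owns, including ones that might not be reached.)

16

Omar owns the node after f with actions {M, L} — two choices.
Omar owns the node after g with actions {e, d} — two choices.
Omar owns the node after g-e with actions {Hi, Mid} — two choices.
Omar owns the node after f-M-p with actions {E, W} — two choices.
A pure strategy fixes one action at each information set independently, so the count is the product 2 × 2 × 2 × 2 = 16.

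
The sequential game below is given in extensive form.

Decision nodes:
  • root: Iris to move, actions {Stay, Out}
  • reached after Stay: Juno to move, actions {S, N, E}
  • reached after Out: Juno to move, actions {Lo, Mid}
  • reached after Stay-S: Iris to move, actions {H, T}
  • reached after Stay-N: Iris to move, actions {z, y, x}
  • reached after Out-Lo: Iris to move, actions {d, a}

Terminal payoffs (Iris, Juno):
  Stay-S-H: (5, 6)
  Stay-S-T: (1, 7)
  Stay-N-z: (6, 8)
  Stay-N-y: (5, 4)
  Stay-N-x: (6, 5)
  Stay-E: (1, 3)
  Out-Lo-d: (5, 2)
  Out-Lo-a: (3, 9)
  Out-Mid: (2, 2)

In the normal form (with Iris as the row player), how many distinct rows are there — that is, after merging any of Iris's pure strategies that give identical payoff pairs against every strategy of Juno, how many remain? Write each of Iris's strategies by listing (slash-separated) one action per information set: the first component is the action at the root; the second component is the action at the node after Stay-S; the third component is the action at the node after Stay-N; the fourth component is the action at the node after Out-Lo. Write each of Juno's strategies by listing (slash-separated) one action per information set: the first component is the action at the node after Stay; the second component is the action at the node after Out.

Iris has 24 pure strategies: Stay/H/z/d, Stay/H/z/a, Stay/H/y/d, Stay/H/y/a, Stay/H/x/d, Stay/H/x/a, Stay/T/z/d, Stay/T/z/a, Stay/T/y/d, Stay/T/y/a, Stay/T/x/d, Stay/T/x/a, Out/H/z/d, Out/H/z/a, Out/H/y/d, Out/H/y/a, Out/H/x/d, Out/H/x/a, Out/T/z/d, Out/T/z/a, Out/T/y/d, Out/T/y/a, Out/T/x/d, Out/T/x/a. Columns: S/Lo, S/Mid, N/Lo, N/Mid, E/Lo, E/Mid.
{Stay/H/z/d, Stay/H/z/a} → row (5,6) (5,6) (6,8) (6,8) (1,3) (1,3)
{Stay/H/y/d, Stay/H/y/a} → row (5,6) (5,6) (5,4) (5,4) (1,3) (1,3)
{Stay/H/x/d, Stay/H/x/a} → row (5,6) (5,6) (6,5) (6,5) (1,3) (1,3)
{Stay/T/z/d, Stay/T/z/a} → row (1,7) (1,7) (6,8) (6,8) (1,3) (1,3)
{Stay/T/y/d, Stay/T/y/a} → row (1,7) (1,7) (5,4) (5,4) (1,3) (1,3)
{Stay/T/x/d, Stay/T/x/a} → row (1,7) (1,7) (6,5) (6,5) (1,3) (1,3)
{Out/H/z/d, Out/H/y/d, Out/H/x/d, Out/T/z/d, Out/T/y/d, Out/T/x/d} → row (5,2) (2,2) (5,2) (2,2) (5,2) (2,2)
{Out/H/z/a, Out/H/y/a, Out/H/x/a, Out/T/z/a, Out/T/y/a, Out/T/x/a} → row (3,9) (2,2) (3,9) (2,2) (3,9) (2,2)
That's 8 distinct rows out of 24 strategies.

8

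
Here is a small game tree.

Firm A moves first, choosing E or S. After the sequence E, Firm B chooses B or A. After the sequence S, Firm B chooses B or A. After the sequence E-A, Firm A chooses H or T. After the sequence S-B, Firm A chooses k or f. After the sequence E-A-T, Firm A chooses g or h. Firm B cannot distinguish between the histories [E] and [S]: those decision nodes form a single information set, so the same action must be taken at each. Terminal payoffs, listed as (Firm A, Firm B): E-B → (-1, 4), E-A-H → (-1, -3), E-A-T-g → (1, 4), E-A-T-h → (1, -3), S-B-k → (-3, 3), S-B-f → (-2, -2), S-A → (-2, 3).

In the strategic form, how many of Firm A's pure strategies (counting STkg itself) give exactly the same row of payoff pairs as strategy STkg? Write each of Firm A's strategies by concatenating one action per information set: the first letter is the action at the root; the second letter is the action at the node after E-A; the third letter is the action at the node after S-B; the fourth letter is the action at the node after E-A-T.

Row for STkg (columns B, A): (-3,3) (-2,3).
Under STkg, Firm A's choice at the node after E-A and at the node after E-A-T can never be reached regardless of what Firm B does, so varying those choices leaves every outcome unchanged.
Holding the reachable choices fixed and varying the unreachable ones freely already gives 2 × 2 = 4 equivalent strategies.
No other strategy reproduces this row, so those 4 are the full class: SHkg, SHkh, STkg, STkh.

4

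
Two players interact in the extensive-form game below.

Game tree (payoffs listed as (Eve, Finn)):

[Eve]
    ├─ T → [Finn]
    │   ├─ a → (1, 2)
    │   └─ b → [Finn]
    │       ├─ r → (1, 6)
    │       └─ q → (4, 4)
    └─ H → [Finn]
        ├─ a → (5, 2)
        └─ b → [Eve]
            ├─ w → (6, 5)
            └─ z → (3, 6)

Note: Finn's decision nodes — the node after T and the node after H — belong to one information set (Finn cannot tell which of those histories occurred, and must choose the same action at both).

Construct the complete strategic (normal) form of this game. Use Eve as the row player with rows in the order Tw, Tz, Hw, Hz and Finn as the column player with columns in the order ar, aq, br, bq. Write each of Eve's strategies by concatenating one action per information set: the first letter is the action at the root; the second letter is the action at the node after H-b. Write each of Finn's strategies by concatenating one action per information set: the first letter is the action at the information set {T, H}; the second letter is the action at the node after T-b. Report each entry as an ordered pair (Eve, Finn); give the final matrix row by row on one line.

Tw: (1,2) (1,2) (1,6) (4,4) | Tz: (1,2) (1,2) (1,6) (4,4) | Hw: (5,2) (5,2) (6,5) (6,5) | Hz: (5,2) (5,2) (3,6) (3,6)

           ar       aq       br       bq
  Tw    (1,2)    (1,2)    (1,6)    (4,4)
  Tz    (1,2)    (1,2)    (1,6)    (4,4)
  Hw    (5,2)    (5,2)    (6,5)    (6,5)
  Hz    (5,2)    (5,2)    (3,6)    (3,6)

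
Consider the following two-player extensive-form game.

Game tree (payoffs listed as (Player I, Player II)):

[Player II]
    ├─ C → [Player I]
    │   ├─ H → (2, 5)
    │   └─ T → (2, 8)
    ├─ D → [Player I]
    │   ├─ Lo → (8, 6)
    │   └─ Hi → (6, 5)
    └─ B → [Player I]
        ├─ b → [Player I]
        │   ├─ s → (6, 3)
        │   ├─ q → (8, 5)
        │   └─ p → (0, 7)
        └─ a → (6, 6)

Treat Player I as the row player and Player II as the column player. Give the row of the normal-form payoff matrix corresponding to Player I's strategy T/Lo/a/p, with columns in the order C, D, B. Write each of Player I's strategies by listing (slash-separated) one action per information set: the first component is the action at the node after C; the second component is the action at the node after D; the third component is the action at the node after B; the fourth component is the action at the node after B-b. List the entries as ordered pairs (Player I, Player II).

vs C: Player II plays C → Player I plays T at [C] → (2, 8)
vs D: Player II plays D → Player I plays Lo at [D] → (8, 6)
vs B: Player II plays B → Player I plays a at [B] → (6, 6)

(2,8) (8,6) (6,6)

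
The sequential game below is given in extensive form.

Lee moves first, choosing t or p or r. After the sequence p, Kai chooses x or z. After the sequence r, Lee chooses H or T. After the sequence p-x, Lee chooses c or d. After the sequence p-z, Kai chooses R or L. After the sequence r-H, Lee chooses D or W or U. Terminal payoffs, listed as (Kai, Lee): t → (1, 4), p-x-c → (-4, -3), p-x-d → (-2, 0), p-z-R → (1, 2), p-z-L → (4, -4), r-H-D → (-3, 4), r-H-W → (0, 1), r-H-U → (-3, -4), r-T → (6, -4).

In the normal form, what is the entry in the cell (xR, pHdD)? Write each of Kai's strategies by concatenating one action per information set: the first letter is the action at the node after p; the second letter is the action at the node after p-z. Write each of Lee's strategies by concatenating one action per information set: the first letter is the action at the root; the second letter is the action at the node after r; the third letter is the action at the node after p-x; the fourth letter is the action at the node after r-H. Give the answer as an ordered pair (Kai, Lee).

(-2, 0)

Trace the play path from the root:
  Lee plays p
  Kai plays x at [p]
  Lee plays d at [p-x]
→ terminal payoff (-2, 0).
(Kai's choice at the node after p-z is never reached on this path, so it doesn't affect the outcome.)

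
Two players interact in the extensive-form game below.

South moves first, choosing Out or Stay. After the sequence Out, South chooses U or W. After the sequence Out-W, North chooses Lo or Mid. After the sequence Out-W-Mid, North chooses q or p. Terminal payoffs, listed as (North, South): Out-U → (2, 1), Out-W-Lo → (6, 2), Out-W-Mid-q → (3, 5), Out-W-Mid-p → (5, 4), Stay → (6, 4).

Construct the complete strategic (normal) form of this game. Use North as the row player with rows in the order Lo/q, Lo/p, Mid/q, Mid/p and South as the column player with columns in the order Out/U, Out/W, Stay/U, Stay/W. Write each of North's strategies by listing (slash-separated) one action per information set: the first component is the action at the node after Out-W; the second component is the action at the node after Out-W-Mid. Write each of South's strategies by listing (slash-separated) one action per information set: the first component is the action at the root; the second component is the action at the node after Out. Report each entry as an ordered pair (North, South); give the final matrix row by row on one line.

Lo/q: (2,1) (6,2) (6,4) (6,4) | Lo/p: (2,1) (6,2) (6,4) (6,4) | Mid/q: (2,1) (3,5) (6,4) (6,4) | Mid/p: (2,1) (5,4) (6,4) (6,4)

         Out/U    Out/W   Stay/U   Stay/W
 Lo/q    (2,1)    (6,2)    (6,4)    (6,4)
 Lo/p    (2,1)    (6,2)    (6,4)    (6,4)
Mid/q    (2,1)    (3,5)    (6,4)    (6,4)
Mid/p    (2,1)    (5,4)    (6,4)    (6,4)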